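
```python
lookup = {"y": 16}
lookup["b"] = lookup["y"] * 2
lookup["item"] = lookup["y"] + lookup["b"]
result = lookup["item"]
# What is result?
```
Trace:
  lookup={'y': 16}
  lookup={'y': 16, 'b': 32}
  lookup={'y': 16, 'b': 32, 'item': 48}
  lookup={'y': 16, 'b': 32, 'item': 48}, result=48

Final answer: 48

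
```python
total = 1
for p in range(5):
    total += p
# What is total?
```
Trace:
  total=1
  total=1, p=0
  total=2, p=1
  total=4, p=2
  total=7, p=3
  total=11, p=4

Final answer: 11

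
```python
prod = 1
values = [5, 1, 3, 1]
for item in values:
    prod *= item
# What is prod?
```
Trace:
  prod=1
  prod=5, item=5
  prod=5, item=1
  prod=15, item=3
  prod=15, item=1

Final answer: 15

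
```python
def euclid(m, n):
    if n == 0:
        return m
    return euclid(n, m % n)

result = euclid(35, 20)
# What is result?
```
Call trace:
euclid(m=35, n=20)
  euclid(m=20, n=15)
    euclid(m=15, n=5)
      euclid(m=5, n=0)
      -> return 5
    -> return 5
  -> return 5
-> return 5

Final answer: 5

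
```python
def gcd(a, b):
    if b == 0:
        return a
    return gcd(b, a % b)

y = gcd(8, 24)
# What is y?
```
Call trace:
gcd(a=8, b=24)
  gcd(a=24, b=8)
    gcd(a=8, b=0)
    -> return 8
  -> return 8
-> return 8

Final answer: 8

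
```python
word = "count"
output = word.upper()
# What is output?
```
Trace:
  word='count'
  word='count', output='COUNT'

Final answer: 'COUNT'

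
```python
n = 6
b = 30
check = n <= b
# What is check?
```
Trace:
  n=6
  n=6, b=30
  n=6, b=30, check=True

Final answer: True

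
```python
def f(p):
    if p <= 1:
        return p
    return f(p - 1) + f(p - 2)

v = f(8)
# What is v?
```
Call trace (a repeated sub-call is expanded the first time; later identical calls just restate its return value):
f(p=8)
  f(p=7)
    f(p=6)
      f(p=5)
        f(p=4)
          f(p=3)
            f(p=2)
              f(p=1)
              -> return 1
              f(p=0)
              -> return 0
            -> return 1
            f(p=1)
            -> return 1
          -> return 2
          f(p=2) -> return 1  (same call as traced above)
        -> return 3
        f(p=3) -> return 2  (same call as traced above)
      -> return 5
      f(p=4) -> return 3  (same call as traced above)
    -> return 8
    f(p=5) -> return 5  (same call as traced above)
  -> return 13
  f(p=6) -> return 8  (same call as traced above)
-> return 21

Final answer: 21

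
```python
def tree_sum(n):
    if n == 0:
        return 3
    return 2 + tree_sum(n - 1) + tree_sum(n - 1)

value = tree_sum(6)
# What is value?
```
Call trace (a repeated sub-call is expanded the first time; later identical calls just restate its return value):
tree_sum(n=6)
  tree_sum(n=5)
    tree_sum(n=4)
      tree_sum(n=3)
        tree_sum(n=2)
          tree_sum(n=1)
            tree_sum(n=0)
            -> return 3
            tree_sum(n=0)
            -> return 3
          -> return 8
          tree_sum(n=1) -> return 8  (same call as traced above)
        -> return 18
        tree_sum(n=2) -> return 18  (same call as traced above)
      -> return 38
      tree_sum(n=3) -> return 38  (same call as traced above)
    -> return 78
    tree_sum(n=4) -> return 78  (same call as traced above)
  -> return 158
  tree_sum(n=5) -> return 158  (same call as traced above)
-> return 318

Final answer: 318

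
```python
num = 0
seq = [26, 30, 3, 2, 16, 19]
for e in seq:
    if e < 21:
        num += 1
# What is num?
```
Trace:
  num=0
  num=0, e=26
  num=0, e=30
  num=1, e=3
  num=2, e=2
  num=3, e=16
  num=4, e=19

Final answer: 4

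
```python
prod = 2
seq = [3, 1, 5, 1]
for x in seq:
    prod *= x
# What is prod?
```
Trace:
  prod=2
  prod=6, x=3
  prod=6, x=1
  prod=30, x=5
  prod=30, x=1

Final answer: 30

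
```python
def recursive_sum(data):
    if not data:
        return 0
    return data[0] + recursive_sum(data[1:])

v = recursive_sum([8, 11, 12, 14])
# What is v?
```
Call trace:
recursive_sum(data=[8, 11, 12, 14])
  recursive_sum(data=[11, 12, 14])
    recursive_sum(data=[12, 14])
      recursive_sum(data=[14])
        recursive_sum(data=[])
        -> return 0
      -> return 14
    -> return 26
  -> return 37
-> return 45

Final answer: 45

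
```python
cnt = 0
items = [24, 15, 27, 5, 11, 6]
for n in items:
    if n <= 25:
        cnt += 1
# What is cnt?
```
Trace:
  cnt=0
  cnt=1, n=24
  cnt=2, n=15
  cnt=2, n=27
  cnt=3, n=5
  cnt=4, n=11
  cnt=5, n=6

Final answer: 5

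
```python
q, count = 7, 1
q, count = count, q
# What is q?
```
Trace:
  q=7, count=1
  q=1, count=7

Final answer: 1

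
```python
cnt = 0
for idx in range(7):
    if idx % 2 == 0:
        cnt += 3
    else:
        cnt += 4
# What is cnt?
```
Trace:
  cnt=0
  cnt=3, idx=0
  cnt=7, idx=1
  cnt=10, idx=2
  cnt=14, idx=3
  cnt=17, idx=4
  cnt=21, idx=5
  cnt=24, idx=6

Final answer: 24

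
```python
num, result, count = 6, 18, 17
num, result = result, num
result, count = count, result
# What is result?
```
Trace:
  num=6, result=18, count=17
  num=18, result=6, count=17
  num=18, result=17, count=6

Final answer: 17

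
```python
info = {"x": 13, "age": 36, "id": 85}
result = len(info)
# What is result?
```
Trace:
  info={'x': 13, 'age': 36, 'id': 85}
  info={'x': 13, 'age': 36, 'id': 85}, result=3

Final answer: 3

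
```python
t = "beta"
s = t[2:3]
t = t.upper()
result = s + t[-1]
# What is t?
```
Trace:
  t='beta'
  t='beta', s='t'
  t='BETA', s='t'
  t='BETA', s='t', result='tA'

Final answer: 'BETA'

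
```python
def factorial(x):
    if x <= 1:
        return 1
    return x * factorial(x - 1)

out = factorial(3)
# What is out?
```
Call trace:
factorial(x=3)
  factorial(x=2)
    factorial(x=1)
    -> return 1
  -> return 2
-> return 6

Final answer: 6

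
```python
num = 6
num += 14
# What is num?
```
Trace:
  num=6
  num=20

Final answer: 20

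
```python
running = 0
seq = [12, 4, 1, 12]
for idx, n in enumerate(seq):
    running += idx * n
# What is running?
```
Trace:
  running=0
  running=0, idx=0, n=12
  running=4, idx=1, n=4
  running=6, idx=2, n=1
  running=42, idx=3, n=12

Final answer: 42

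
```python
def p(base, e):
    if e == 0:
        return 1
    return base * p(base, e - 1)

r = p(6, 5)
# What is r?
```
Call trace:
p(base=6, e=5)
  p(base=6, e=4)
    p(base=6, e=3)
      p(base=6, e=2)
        p(base=6, e=1)
          p(base=6, e=0)
          -> return 1
        -> return 6
      -> return 36
    -> return 216
  -> return 1296
-> return 7776

Final answer: 7776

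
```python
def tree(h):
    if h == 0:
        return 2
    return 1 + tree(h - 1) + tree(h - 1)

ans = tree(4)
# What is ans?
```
Call trace (a repeated sub-call is expanded the first time; later identical calls just restate its return value):
tree(h=4)
  tree(h=3)
    tree(h=2)
      tree(h=1)
        tree(h=0)
        -> return 2
        tree(h=0)
        -> return 2
      -> return 5
      tree(h=1) -> return 5  (same call as traced above)
    -> return 11
    tree(h=2) -> return 11  (same call as traced above)
  -> return 23
  tree(h=3) -> return 23  (same call as traced above)
-> return 47

Final answer: 47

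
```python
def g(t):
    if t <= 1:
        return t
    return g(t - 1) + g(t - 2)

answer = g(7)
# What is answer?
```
Call trace (a repeated sub-call is expanded the first time; later identical calls just restate its return value):
g(t=7)
  g(t=6)
    g(t=5)
      g(t=4)
        g(t=3)
          g(t=2)
            g(t=1)
            -> return 1
            g(t=0)
            -> return 0
          -> return 1
          g(t=1)
          -> return 1
        -> return 2
        g(t=2) -> return 1  (same call as traced above)
      -> return 3
      g(t=3) -> return 2  (same call as traced above)
    -> return 5
    g(t=4) -> return 3  (same call as traced above)
  -> return 8
  g(t=5) -> return 5  (same call as traced above)
-> return 13

Final answer: 13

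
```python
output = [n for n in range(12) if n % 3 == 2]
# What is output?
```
Trace:
  n=0
  n=1
  n=2
  n=3
  n=4
  n=5
  n=6
  n=7
  n=8
  n=9
  n=10
  n=11
  output=[2, 5, 8, 11]

Final answer: [2, 5, 8, 11]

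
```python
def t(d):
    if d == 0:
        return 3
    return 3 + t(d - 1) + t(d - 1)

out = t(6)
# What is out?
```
Call trace (a repeated sub-call is expanded the first time; later identical calls just restate its return value):
t(d=6)
  t(d=5)
    t(d=4)
      t(d=3)
        t(d=2)
          t(d=1)
            t(d=0)
            -> return 3
            t(d=0)
            -> return 3
          -> return 9
          t(d=1) -> return 9  (same call as traced above)
        -> return 21
        t(d=2) -> return 21  (same call as traced above)
      -> return 45
      t(d=3) -> return 45  (same call as traced above)
    -> return 93
    t(d=4) -> return 93  (same call as traced above)
  -> return 189
  t(d=5) -> return 189  (same call as traced above)
-> return 381

Final answer: 381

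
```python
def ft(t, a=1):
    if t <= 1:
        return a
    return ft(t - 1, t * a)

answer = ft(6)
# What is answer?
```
Call trace:
ft(t=6, a=1)
  ft(t=5, a=6)
    ft(t=4, a=30)
      ft(t=3, a=120)
        ft(t=2, a=360)
          ft(t=1, a=720)
          -> return 720
        -> return 720
      -> return 720
    -> return 720
  -> return 720
-> return 720

Final answer: 720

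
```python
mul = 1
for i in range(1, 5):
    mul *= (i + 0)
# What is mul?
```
Trace:
  mul=1
  mul=1, i=1
  mul=2, i=2
  mul=6, i=3
  mul=24, i=4

Final answer: 24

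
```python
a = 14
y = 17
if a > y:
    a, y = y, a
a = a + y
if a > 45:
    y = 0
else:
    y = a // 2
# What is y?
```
Trace:
  a=14
  a=14, y=17
  a=14, y=17
  a=31, y=17
  a=31, y=15

Final answer: 15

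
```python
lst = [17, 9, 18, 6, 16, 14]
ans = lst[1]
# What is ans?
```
Trace:
  lst=[17, 9, 18, 6, 16, 14]
  lst=[17, 9, 18, 6, 16, 14], ans=9

Final answer: 9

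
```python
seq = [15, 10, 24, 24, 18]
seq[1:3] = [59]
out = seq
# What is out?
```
Trace:
  seq=[15, 10, 24, 24, 18]
  seq=[15, 59, 24, 18]
  seq=[15, 59, 24, 18], out=[15, 59, 24, 18]

Final answer: [15, 59, 24, 18]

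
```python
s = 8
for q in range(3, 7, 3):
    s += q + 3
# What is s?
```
Trace:
  s=8
  s=14, q=3
  s=23, q=6

Final answer: 23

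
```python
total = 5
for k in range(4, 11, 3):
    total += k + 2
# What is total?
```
Trace:
  total=5
  total=11, k=4
  total=20, k=7
  total=32, k=10

Final answer: 32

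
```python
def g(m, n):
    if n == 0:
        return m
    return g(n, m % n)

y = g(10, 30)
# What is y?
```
Call trace:
g(m=10, n=30)
  g(m=30, n=10)
    g(m=10, n=0)
    -> return 10
  -> return 10
-> return 10

Final answer: 10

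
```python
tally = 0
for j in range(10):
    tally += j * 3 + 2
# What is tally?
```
Trace:
  tally=0
  tally=2, j=0
  tally=7, j=1
  tally=15, j=2
  tally=26, j=3
  tally=40, j=4
  tally=57, j=5
  tally=77, j=6
  tally=100, j=7
  tally=126, j=8
  tally=155, j=9

Final answer: 155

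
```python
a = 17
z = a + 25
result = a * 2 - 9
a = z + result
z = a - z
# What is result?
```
Trace:
  a=17
  a=17, z=42
  a=17, z=42, result=25
  a=67, z=42, result=25
  a=67, z=25, result=25

Final answer: 25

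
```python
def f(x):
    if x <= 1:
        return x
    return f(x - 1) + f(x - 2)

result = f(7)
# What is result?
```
Call trace (a repeated sub-call is expanded the first time; later identical calls just restate its return value):
f(x=7)
  f(x=6)
    f(x=5)
      f(x=4)
        f(x=3)
          f(x=2)
            f(x=1)
            -> return 1
            f(x=0)
            -> return 0
          -> return 1
          f(x=1)
          -> return 1
        -> return 2
        f(x=2) -> return 1  (same call as traced above)
      -> return 3
      f(x=3) -> return 2  (same call as traced above)
    -> return 5
    f(x=4) -> return 3  (same call as traced above)
  -> return 8
  f(x=5) -> return 5  (same call as traced above)
-> return 13

Final answer: 13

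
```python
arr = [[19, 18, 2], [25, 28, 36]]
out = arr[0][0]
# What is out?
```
Trace:
  arr=[[19, 18, 2], [25, 28, 36]]
  arr=[[19, 18, 2], [25, 28, 36]], out=19

Final answer: 19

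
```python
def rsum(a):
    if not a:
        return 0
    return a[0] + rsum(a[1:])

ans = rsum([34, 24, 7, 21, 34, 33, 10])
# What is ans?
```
Call trace:
rsum(a=[34, 24, 7, 21, 34, 33, 10])
  rsum(a=[24, 7, 21, 34, 33, 10])
    rsum(a=[7, 21, 34, 33, 10])
      rsum(a=[21, 34, 33, 10])
        rsum(a=[34, 33, 10])
          rsum(a=[33, 10])
            rsum(a=[10])
              rsum(a=[])
              -> return 0
            -> return 10
          -> return 43
        -> return 77
      -> return 98
    -> return 105
  -> return 129
-> return 163

Final answer: 163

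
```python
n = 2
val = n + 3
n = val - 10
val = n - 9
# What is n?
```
Trace:
  n=2
  n=2, val=5
  n=-5, val=5
  n=-5, val=-14

Final answer: -5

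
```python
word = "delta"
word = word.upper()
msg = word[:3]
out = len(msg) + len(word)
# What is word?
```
Trace:
  word='delta'
  word='DELTA'
  word='DELTA', msg='DEL'
  word='DELTA', msg='DEL', out=8

Final answer: 'DELTA'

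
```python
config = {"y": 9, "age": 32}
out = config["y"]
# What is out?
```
Trace:
  config={'y': 9, 'age': 32}
  config={'y': 9, 'age': 32}, out=9

Final answer: 9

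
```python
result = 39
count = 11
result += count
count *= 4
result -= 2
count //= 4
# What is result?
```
Trace:
  result=39
  result=39, count=11
  result=50, count=11
  result=50, count=44
  result=48, count=44
  result=48, count=11

Final answer: 48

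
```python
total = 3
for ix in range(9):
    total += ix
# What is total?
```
Trace:
  total=3
  total=3, ix=0
  total=4, ix=1
  total=6, ix=2
  total=9, ix=3
  total=13, ix=4
  total=18, ix=5
  total=24, ix=6
  total=31, ix=7
  total=39, ix=8

Final answer: 39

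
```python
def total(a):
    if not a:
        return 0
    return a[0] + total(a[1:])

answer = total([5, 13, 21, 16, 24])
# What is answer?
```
Call trace:
total(a=[5, 13, 21, 16, 24])
  total(a=[13, 21, 16, 24])
    total(a=[21, 16, 24])
      total(a=[16, 24])
        total(a=[24])
          total(a=[])
          -> return 0
        -> return 24
      -> return 40
    -> return 61
  -> return 74
-> return 79

Final answer: 79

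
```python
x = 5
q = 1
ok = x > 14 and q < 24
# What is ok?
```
Trace:
  x=5
  x=5, q=1
  x=5, q=1, ok=False

Final answer: False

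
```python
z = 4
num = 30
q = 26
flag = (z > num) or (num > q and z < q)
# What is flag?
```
Trace:
  z=4
  z=4, num=30
  z=4, num=30, q=26
  z=4, num=30, q=26, flag=True

Final answer: True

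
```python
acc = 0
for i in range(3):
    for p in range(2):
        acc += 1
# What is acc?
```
Trace:
  acc=0
  acc=1, i=0, p=0
  acc=2, i=0, p=1
  acc=3, i=1, p=0
  acc=4, i=1, p=1
  acc=5, i=2, p=0
  acc=6, i=2, p=1

Final answer: 6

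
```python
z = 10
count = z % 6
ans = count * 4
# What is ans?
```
Trace:
  z=10
  z=10, count=4
  z=10, count=4, ans=16

Final answer: 16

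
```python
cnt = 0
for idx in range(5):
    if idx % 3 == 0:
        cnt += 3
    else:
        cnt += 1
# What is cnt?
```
Trace:
  cnt=0
  cnt=3, idx=0
  cnt=4, idx=1
  cnt=5, idx=2
  cnt=8, idx=3
  cnt=9, idx=4

Final answer: 9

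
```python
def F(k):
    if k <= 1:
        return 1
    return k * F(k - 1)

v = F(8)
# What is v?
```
Call trace:
F(k=8)
  F(k=7)
    F(k=6)
      F(k=5)
        F(k=4)
          F(k=3)
            F(k=2)
              F(k=1)
              -> return 1
            -> return 2
          -> return 6
        -> return 24
      -> return 120
    -> return 720
  -> return 5040
-> return 40320

Final answer: 40320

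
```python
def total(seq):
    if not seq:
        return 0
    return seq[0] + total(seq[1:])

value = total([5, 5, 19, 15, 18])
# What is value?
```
Call trace:
total(seq=[5, 5, 19, 15, 18])
  total(seq=[5, 19, 15, 18])
    total(seq=[19, 15, 18])
      total(seq=[15, 18])
        total(seq=[18])
          total(seq=[])
          -> return 0
        -> return 18
      -> return 33
    -> return 52
  -> return 57
-> return 62

Final answer: 62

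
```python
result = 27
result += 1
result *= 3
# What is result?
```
Trace:
  result=27
  result=28
  result=84

Final answer: 84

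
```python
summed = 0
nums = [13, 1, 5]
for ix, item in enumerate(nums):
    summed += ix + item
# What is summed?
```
Trace:
  summed=0
  summed=13, ix=0, item=13
  summed=15, ix=1, item=1
  summed=22, ix=2, item=5

Final answer: 22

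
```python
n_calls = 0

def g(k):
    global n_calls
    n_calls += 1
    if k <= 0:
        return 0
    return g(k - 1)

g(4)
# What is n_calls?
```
Call trace:
g(k=4)
  g(k=3)
    g(k=2)
      g(k=1)
        g(k=0)
        -> return 0
      -> return 0
    -> return 0
  -> return 0
-> return 0

n_calls is incremented once per call. g is entered once for each k = 4, 3, 2, 1, 0 (the k <= 0 call returns without recursing), i.e. 4 + 1 calls.
n_calls = 5

Final answer: 5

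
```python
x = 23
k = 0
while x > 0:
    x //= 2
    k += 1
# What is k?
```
Trace:
  x=23
  x=23, k=0
  x=11, k=1
  x=5, k=2
  x=2, k=3
  x=1, k=4
  x=0, k=5

Final answer: 5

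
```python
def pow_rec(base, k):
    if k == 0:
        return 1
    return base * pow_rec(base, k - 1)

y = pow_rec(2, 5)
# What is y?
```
Call trace:
pow_rec(base=2, k=5)
  pow_rec(base=2, k=4)
    pow_rec(base=2, k=3)
      pow_rec(base=2, k=2)
        pow_rec(base=2, k=1)
          pow_rec(base=2, k=0)
          -> return 1
        -> return 2
      -> return 4
    -> return 8
  -> return 16
-> return 32

Final answer: 32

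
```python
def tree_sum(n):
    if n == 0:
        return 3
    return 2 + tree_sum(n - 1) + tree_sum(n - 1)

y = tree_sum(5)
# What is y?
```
Call trace (a repeated sub-call is expanded the first time; later identical calls just restate its return value):
tree_sum(n=5)
  tree_sum(n=4)
    tree_sum(n=3)
      tree_sum(n=2)
        tree_sum(n=1)
          tree_sum(n=0)
          -> return 3
          tree_sum(n=0)
          -> return 3
        -> return 8
        tree_sum(n=1) -> return 8  (same call as traced above)
      -> return 18
      tree_sum(n=2) -> return 18  (same call as traced above)
    -> return 38
    tree_sum(n=3) -> return 38  (same call as traced above)
  -> return 78
  tree_sum(n=4) -> return 78  (same call as traced above)
-> return 158

Final answer: 158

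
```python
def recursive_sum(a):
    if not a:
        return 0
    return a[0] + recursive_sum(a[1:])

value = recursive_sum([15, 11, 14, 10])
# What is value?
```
Call trace:
recursive_sum(a=[15, 11, 14, 10])
  recursive_sum(a=[11, 14, 10])
    recursive_sum(a=[14, 10])
      recursive_sum(a=[10])
        recursive_sum(a=[])
        -> return 0
      -> return 10
    -> return 24
  -> return 35
-> return 50

Final answer: 50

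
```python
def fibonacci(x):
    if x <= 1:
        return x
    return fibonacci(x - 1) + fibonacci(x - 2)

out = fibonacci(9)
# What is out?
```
Call trace (a repeated sub-call is expanded the first time; later identical calls just restate its return value):
fibonacci(x=9)
  fibonacci(x=8)
    fibonacci(x=7)
      fibonacci(x=6)
        fibonacci(x=5)
          fibonacci(x=4)
            fibonacci(x=3)
              fibonacci(x=2)
                fibonacci(x=1)
                -> return 1
                fibonacci(x=0)
                -> return 0
              -> return 1
              fibonacci(x=1)
              -> return 1
            -> return 2
            fibonacci(x=2) -> return 1  (same call as traced above)
          -> return 3
          fibonacci(x=3) -> return 2  (same call as traced above)
        -> return 5
        fibonacci(x=4) -> return 3  (same call as traced above)
      -> return 8
      fibonacci(x=5) -> return 5  (same call as traced above)
    -> return 13
    fibonacci(x=6) -> return 8  (same call as traced above)
  -> return 21
  fibonacci(x=7) -> return 13  (same call as traced above)
-> return 34

Final answer: 34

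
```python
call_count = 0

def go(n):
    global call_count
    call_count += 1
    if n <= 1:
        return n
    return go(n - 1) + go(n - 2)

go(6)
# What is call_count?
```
Call trace (a repeated sub-call is expanded the first time; later identical calls just restate its return value):
go(n=6)
  go(n=5)
    go(n=4)
      go(n=3)
        go(n=2)
          go(n=1)
          -> return 1
          go(n=0)
          -> return 0
        -> return 1
        go(n=1)
        -> return 1
      -> return 2
      go(n=2) -> return 1  (same call as traced above)
    -> return 3
    go(n=3) -> return 2  (same call as traced above)
  -> return 5
  go(n=4) -> return 3  (same call as traced above)
-> return 8

call_count is incremented once per call, so count the calls in each subtree. Let C(n) = number of calls made by go(n).
C(0) = C(1) = 1 (base case, no recursion); C(n) = 1 + C(n - 1) + C(n - 2) otherwise.
C(2) = 1 + C(1) + C(0) = 1 + 1 + 1 = 3
C(3) = 1 + C(2) + C(1) = 1 + 3 + 1 = 5
C(4) = 1 + C(3) + C(2) = 1 + 5 + 3 = 9
C(5) = 1 + C(4) + C(3) = 1 + 9 + 5 = 15
C(6) = 1 + C(5) + C(4) = 1 + 15 + 9 = 25
call_count = C(6) = 25

Final answer: 25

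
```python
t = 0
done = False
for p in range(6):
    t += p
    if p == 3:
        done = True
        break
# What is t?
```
Trace:
  t=0
  t=0, done=False
  t=0, done=False, p=0
  t=1, done=False, p=1
  t=3, done=False, p=2
  t=6, done=True, p=3

Final answer: 6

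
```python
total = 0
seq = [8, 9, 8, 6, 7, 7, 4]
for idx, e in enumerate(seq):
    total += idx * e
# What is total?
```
Trace:
  total=0
  total=0, idx=0, e=8
  total=9, idx=1, e=9
  total=25, idx=2, e=8
  total=43, idx=3, e=6
  total=71, idx=4, e=7
  total=106, idx=5, e=7
  total=130, idx=6, e=4

Final answer: 130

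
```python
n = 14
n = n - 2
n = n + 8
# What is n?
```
Trace:
  n=14
  n=12
  n=20

Final answer: 20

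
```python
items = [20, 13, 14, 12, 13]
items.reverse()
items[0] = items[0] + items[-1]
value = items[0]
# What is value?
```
Trace:
  items=[20, 13, 14, 12, 13]
  items=[13, 12, 14, 13, 20]
  items=[33, 12, 14, 13, 20]
  items=[33, 12, 14, 13, 20], value=33

Final answer: 33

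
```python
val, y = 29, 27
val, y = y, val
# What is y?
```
Trace:
  val=29, y=27
  val=27, y=29

Final answer: 29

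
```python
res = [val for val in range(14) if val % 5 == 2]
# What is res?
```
Trace:
  val=0
  val=1
  val=2
  val=3
  val=4
  val=5
  val=6
  val=7
  val=8
  val=9
  val=10
  val=11
  val=12
  val=13
  res=[2, 7, 12]

Final answer: [2, 7, 12]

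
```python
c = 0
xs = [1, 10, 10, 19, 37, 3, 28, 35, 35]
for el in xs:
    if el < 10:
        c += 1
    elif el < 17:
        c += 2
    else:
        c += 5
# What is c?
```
Trace:
  c=0
  c=1, el=1
  c=3, el=10
  c=5, el=10
  c=10, el=19
  c=15, el=37
  c=16, el=3
  c=21, el=28
  c=26, el=35
  c=31, el=35

Final answer: 31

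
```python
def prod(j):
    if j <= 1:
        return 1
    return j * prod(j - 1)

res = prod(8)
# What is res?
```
Call trace:
prod(j=8)
  prod(j=7)
    prod(j=6)
      prod(j=5)
        prod(j=4)
          prod(j=3)
            prod(j=2)
              prod(j=1)
              -> return 1
            -> return 2
          -> return 6
        -> return 24
      -> return 120
    -> return 720
  -> return 5040
-> return 40320

Final answer: 40320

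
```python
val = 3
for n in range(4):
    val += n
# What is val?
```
Trace:
  val=3
  val=3, n=0
  val=4, n=1
  val=6, n=2
  val=9, n=3

Final answer: 9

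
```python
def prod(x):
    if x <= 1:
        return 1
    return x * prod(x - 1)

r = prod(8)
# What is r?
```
Call trace:
prod(x=8)
  prod(x=7)
    prod(x=6)
      prod(x=5)
        prod(x=4)
          prod(x=3)
            prod(x=2)
              prod(x=1)
              -> return 1
            -> return 2
          -> return 6
        -> return 24
      -> return 120
    -> return 720
  -> return 5040
-> return 40320

Final answer: 40320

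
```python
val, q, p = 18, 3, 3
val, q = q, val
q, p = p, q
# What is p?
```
Trace:
  val=18, q=3, p=3
  val=3, q=18, p=3
  val=3, q=3, p=18

Final answer: 18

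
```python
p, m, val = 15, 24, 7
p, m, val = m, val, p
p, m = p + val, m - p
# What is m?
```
Trace:
  p=15, m=24, val=7
  p=24, m=7, val=15
  p=39, m=-17, val=15

Final answer: -17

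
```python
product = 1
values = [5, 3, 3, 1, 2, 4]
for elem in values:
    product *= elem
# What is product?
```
Trace:
  product=1
  product=5, elem=5
  product=15, elem=3
  product=45, elem=3
  product=45, elem=1
  product=90, elem=2
  product=360, elem=4

Final answer: 360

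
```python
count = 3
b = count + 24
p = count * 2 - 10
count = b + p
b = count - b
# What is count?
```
Trace:
  count=3
  count=3, b=27
  count=3, b=27, p=-4
  count=23, b=27, p=-4
  count=23, b=-4, p=-4

Final answer: 23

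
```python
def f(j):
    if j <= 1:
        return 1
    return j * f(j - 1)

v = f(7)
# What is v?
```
Call trace:
f(j=7)
  f(j=6)
    f(j=5)
      f(j=4)
        f(j=3)
          f(j=2)
            f(j=1)
            -> return 1
          -> return 2
        -> return 6
      -> return 24
    -> return 120
  -> return 720
-> return 5040

Final answer: 5040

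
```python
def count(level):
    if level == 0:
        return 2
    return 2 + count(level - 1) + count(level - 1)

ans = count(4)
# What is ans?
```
Call trace (a repeated sub-call is expanded the first time; later identical calls just restate its return value):
count(level=4)
  count(level=3)
    count(level=2)
      count(level=1)
        count(level=0)
        -> return 2
        count(level=0)
        -> return 2
      -> return 6
      count(level=1) -> return 6  (same call as traced above)
    -> return 14
    count(level=2) -> return 14  (same call as traced above)
  -> return 30
  count(level=3) -> return 30  (same call as traced above)
-> return 62

Final answer: 62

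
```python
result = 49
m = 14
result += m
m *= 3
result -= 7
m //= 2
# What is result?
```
Trace:
  result=49
  result=49, m=14
  result=63, m=14
  result=63, m=42
  result=56, m=42
  result=56, m=21

Final answer: 56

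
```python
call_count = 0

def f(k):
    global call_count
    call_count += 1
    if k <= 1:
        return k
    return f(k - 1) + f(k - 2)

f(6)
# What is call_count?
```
Call trace (a repeated sub-call is expanded the first time; later identical calls just restate its return value):
f(k=6)
  f(k=5)
    f(k=4)
      f(k=3)
        f(k=2)
          f(k=1)
          -> return 1
          f(k=0)
          -> return 0
        -> return 1
        f(k=1)
        -> return 1
      -> return 2
      f(k=2) -> return 1  (same call as traced above)
    -> return 3
    f(k=3) -> return 2  (same call as traced above)
  -> return 5
  f(k=4) -> return 3  (same call as traced above)
-> return 8

call_count is incremented once per call, so count the calls in each subtree. Let C(k) = number of calls made by f(k).
C(0) = C(1) = 1 (base case, no recursion); C(k) = 1 + C(k - 1) + C(k - 2) otherwise.
C(2) = 1 + C(1) + C(0) = 1 + 1 + 1 = 3
C(3) = 1 + C(2) + C(1) = 1 + 3 + 1 = 5
C(4) = 1 + C(3) + C(2) = 1 + 5 + 3 = 9
C(5) = 1 + C(4) + C(3) = 1 + 9 + 5 = 15
C(6) = 1 + C(5) + C(4) = 1 + 15 + 9 = 25
call_count = C(6) = 25

Final answer: 25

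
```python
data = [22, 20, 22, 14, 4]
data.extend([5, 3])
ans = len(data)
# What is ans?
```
Trace:
  data=[22, 20, 22, 14, 4]
  data=[22, 20, 22, 14, 4, 5, 3]
  data=[22, 20, 22, 14, 4, 5, 3], ans=7

Final answer: 7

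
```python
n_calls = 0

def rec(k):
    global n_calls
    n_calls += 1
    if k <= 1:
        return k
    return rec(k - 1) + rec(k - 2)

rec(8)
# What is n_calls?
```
Call trace (a repeated sub-call is expanded the first time; later identical calls just restate its return value):
rec(k=8)
  rec(k=7)
    rec(k=6)
      rec(k=5)
        rec(k=4)
          rec(k=3)
            rec(k=2)
              rec(k=1)
              -> return 1
              rec(k=0)
              -> return 0
            -> return 1
            rec(k=1)
            -> return 1
          -> return 2
          rec(k=2) -> return 1  (same call as traced above)
        -> return 3
        rec(k=3) -> return 2  (same call as traced above)
      -> return 5
      rec(k=4) -> return 3  (same call as traced above)
    -> return 8
    rec(k=5) -> return 5  (same call as traced above)
  -> return 13
  rec(k=6) -> return 8  (same call as traced above)
-> return 21

n_calls is incremented once per call, so count the calls in each subtree. Let C(k) = number of calls made by rec(k).
C(0) = C(1) = 1 (base case, no recursion); C(k) = 1 + C(k - 1) + C(k - 2) otherwise.
C(2) = 1 + C(1) + C(0) = 1 + 1 + 1 = 3
C(3) = 1 + C(2) + C(1) = 1 + 3 + 1 = 5
C(4) = 1 + C(3) + C(2) = 1 + 5 + 3 = 9
C(5) = 1 + C(4) + C(3) = 1 + 9 + 5 = 15
C(6) = 1 + C(5) + C(4) = 1 + 15 + 9 = 25
C(7) = 1 + C(6) + C(5) = 1 + 25 + 15 = 41
C(8) = 1 + C(7) + C(6) = 1 + 41 + 25 = 67
n_calls = C(8) = 67

Final answer: 67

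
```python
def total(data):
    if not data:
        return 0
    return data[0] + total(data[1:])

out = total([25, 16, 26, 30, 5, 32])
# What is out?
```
Call trace:
total(data=[25, 16, 26, 30, 5, 32])
  total(data=[16, 26, 30, 5, 32])
    total(data=[26, 30, 5, 32])
      total(data=[30, 5, 32])
        total(data=[5, 32])
          total(data=[32])
            total(data=[])
            -> return 0
          -> return 32
        -> return 37
      -> return 67
    -> return 93
  -> return 109
-> return 134

Final answer: 134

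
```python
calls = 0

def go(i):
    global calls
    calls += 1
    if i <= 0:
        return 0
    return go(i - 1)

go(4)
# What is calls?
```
Call trace:
go(i=4)
  go(i=3)
    go(i=2)
      go(i=1)
        go(i=0)
        -> return 0
      -> return 0
    -> return 0
  -> return 0
-> return 0

calls is incremented once per call. go is entered once for each i = 4, 3, 2, 1, 0 (the i <= 0 call returns without recursing), i.e. 4 + 1 calls.
calls = 5

Final answer: 5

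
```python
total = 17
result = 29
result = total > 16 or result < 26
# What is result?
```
Trace:
  total=17
  total=17, result=29
  total=17, result=True

Final answer: True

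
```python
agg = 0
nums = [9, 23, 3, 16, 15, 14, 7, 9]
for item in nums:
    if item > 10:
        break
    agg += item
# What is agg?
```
Trace:
  agg=0
  agg=9, item=9
  agg=9, item=23

Final answer: 9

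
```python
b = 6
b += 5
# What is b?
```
Trace:
  b=6
  b=11

Final answer: 11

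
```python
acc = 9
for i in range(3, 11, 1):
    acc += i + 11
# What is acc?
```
Trace:
  acc=9
  acc=23, i=3
  acc=38, i=4
  acc=54, i=5
  acc=71, i=6
  acc=89, i=7
  acc=108, i=8
  acc=128, i=9
  acc=149, i=10

Final answer: 149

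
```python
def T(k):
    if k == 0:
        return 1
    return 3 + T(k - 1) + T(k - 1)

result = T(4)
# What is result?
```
Call trace (a repeated sub-call is expanded the first time; later identical calls just restate its return value):
T(k=4)
  T(k=3)
    T(k=2)
      T(k=1)
        T(k=0)
        -> return 1
        T(k=0)
        -> return 1
      -> return 5
      T(k=1) -> return 5  (same call as traced above)
    -> return 13
    T(k=2) -> return 13  (same call as traced above)
  -> return 29
  T(k=3) -> return 29  (same call as traced above)
-> return 61

Final answer: 61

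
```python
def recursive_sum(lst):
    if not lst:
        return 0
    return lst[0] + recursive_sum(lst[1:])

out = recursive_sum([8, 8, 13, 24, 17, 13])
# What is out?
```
Call trace:
recursive_sum(lst=[8, 8, 13, 24, 17, 13])
  recursive_sum(lst=[8, 13, 24, 17, 13])
    recursive_sum(lst=[13, 24, 17, 13])
      recursive_sum(lst=[24, 17, 13])
        recursive_sum(lst=[17, 13])
          recursive_sum(lst=[13])
            recursive_sum(lst=[])
            -> return 0
          -> return 13
        -> return 30
      -> return 54
    -> return 67
  -> return 75
-> return 83

Final answer: 83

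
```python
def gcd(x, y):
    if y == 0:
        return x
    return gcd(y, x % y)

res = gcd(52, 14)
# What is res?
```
Call trace:
gcd(x=52, y=14)
  gcd(x=14, y=10)
    gcd(x=10, y=4)
      gcd(x=4, y=2)
        gcd(x=2, y=0)
        -> return 2
      -> return 2
    -> return 2
  -> return 2
-> return 2

Final answer: 2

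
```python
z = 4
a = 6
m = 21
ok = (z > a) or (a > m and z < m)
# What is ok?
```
Trace:
  z=4
  z=4, a=6
  z=4, a=6, m=21
  z=4, a=6, m=21, ok=False

Final answer: False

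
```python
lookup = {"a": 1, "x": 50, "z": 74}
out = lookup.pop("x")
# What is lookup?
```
Trace:
  lookup={'a': 1, 'x': 50, 'z': 74}
  lookup={'a': 1, 'z': 74}, out=50

Final answer: {'a': 1, 'z': 74}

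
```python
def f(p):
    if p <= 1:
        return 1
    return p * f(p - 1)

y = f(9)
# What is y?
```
Call trace:
f(p=9)
  f(p=8)
    f(p=7)
      f(p=6)
        f(p=5)
          f(p=4)
            f(p=3)
              f(p=2)
                f(p=1)
                -> return 1
              -> return 2
            -> return 6
          -> return 24
        -> return 120
      -> return 720
    -> return 5040
  -> return 40320
-> return 362880

Final answer: 362880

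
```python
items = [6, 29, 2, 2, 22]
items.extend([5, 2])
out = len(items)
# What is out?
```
Trace:
  items=[6, 29, 2, 2, 22]
  items=[6, 29, 2, 2, 22, 5, 2]
  items=[6, 29, 2, 2, 22, 5, 2], out=7

Final answer: 7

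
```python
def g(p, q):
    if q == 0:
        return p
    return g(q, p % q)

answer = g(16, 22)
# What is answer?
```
Call trace:
g(p=16, q=22)
  g(p=22, q=16)
    g(p=16, q=6)
      g(p=6, q=4)
        g(p=4, q=2)
          g(p=2, q=0)
          -> return 2
        -> return 2
      -> return 2
    -> return 2
  -> return 2
-> return 2

Final answer: 2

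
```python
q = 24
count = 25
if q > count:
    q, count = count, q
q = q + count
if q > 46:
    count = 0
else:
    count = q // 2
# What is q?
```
Trace:
  q=24
  q=24, count=25
  q=24, count=25
  q=49, count=25
  q=49, count=0

Final answer: 49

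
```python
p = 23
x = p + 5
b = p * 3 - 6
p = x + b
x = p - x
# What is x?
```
Trace:
  p=23
  p=23, x=28
  p=23, x=28, b=63
  p=91, x=28, b=63
  p=91, x=63, b=63

Final answer: 63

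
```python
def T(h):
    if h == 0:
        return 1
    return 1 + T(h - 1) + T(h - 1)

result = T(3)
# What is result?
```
Call trace (a repeated sub-call is expanded the first time; later identical calls just restate its return value):
T(h=3)
  T(h=2)
    T(h=1)
      T(h=0)
      -> return 1
      T(h=0)
      -> return 1
    -> return 3
    T(h=1) -> return 3  (same call as traced above)
  -> return 7
  T(h=2) -> return 7  (same call as traced above)
-> return 15

Final answer: 15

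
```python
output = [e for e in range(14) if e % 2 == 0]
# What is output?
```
Trace:
  e=0
  e=1
  e=2
  e=3
  e=4
  e=5
  e=6
  e=7
  e=8
  e=9
  e=10
  e=11
  e=12
  e=13
  output=[0, 2, 4, 6, 8, 10, 12]

Final answer: [0, 2, 4, 6, 8, 10, 12]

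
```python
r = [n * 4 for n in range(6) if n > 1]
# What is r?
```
Trace:
  n=0
  n=1
  n=2
  n=3
  n=4
  n=5
  r=[8, 12, 16, 20]

Final answer: [8, 12, 16, 20]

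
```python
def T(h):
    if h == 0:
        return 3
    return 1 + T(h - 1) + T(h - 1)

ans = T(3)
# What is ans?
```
Call trace (a repeated sub-call is expanded the first time; later identical calls just restate its return value):
T(h=3)
  T(h=2)
    T(h=1)
      T(h=0)
      -> return 3
      T(h=0)
      -> return 3
    -> return 7
    T(h=1) -> return 7  (same call as traced above)
  -> return 15
  T(h=2) -> return 15  (same call as traced above)
-> return 31

Final answer: 31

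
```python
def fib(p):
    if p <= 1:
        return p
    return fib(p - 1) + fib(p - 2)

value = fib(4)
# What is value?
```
Call trace (a repeated sub-call is expanded the first time; later identical calls just restate its return value):
fib(p=4)
  fib(p=3)
    fib(p=2)
      fib(p=1)
      -> return 1
      fib(p=0)
      -> return 0
    -> return 1
    fib(p=1)
    -> return 1
  -> return 2
  fib(p=2) -> return 1  (same call as traced above)
-> return 3

Final answer: 3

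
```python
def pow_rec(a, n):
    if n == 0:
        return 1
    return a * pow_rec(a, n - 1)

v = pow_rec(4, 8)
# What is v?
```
Call trace:
pow_rec(a=4, n=8)
  pow_rec(a=4, n=7)
    pow_rec(a=4, n=6)
      pow_rec(a=4, n=5)
        pow_rec(a=4, n=4)
          pow_rec(a=4, n=3)
            pow_rec(a=4, n=2)
              pow_rec(a=4, n=1)
                pow_rec(a=4, n=0)
                -> return 1
              -> return 4
            -> return 16
          -> return 64
        -> return 256
      -> return 1024
    -> return 4096
  -> return 16384
-> return 65536

Final answer: 65536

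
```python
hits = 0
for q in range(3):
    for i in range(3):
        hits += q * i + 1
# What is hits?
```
Trace:
  hits=0
  hits=1, q=0, i=0
  hits=2, q=0, i=1
  hits=3, q=0, i=2
  hits=4, q=1, i=0
  hits=6, q=1, i=1
  hits=9, q=1, i=2
  hits=10, q=2, i=0
  hits=13, q=2, i=1
  hits=18, q=2, i=2

Final answer: 18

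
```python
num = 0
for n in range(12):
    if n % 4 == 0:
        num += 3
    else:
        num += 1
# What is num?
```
Trace:
  num=0
  num=3, n=0
  num=4, n=1
  num=5, n=2
  num=6, n=3
  num=9, n=4
  num=10, n=5
  num=11, n=6
  num=12, n=7
  num=15, n=8
  num=16, n=9
  num=17, n=10
  num=18, n=11

Final answer: 18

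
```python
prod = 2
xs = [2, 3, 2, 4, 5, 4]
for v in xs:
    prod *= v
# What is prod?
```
Trace:
  prod=2
  prod=4, v=2
  prod=12, v=3
  prod=24, v=2
  prod=96, v=4
  prod=480, v=5
  prod=1920, v=4

Final answer: 1920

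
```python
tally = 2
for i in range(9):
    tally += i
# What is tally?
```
Trace:
  tally=2
  tally=2, i=0
  tally=3, i=1
  tally=5, i=2
  tally=8, i=3
  tally=12, i=4
  tally=17, i=5
  tally=23, i=6
  tally=30, i=7
  tally=38, i=8

Final answer: 38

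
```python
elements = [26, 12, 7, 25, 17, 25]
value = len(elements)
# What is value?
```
Trace:
  elements=[26, 12, 7, 25, 17, 25]
  elements=[26, 12, 7, 25, 17, 25], value=6

Final answer: 6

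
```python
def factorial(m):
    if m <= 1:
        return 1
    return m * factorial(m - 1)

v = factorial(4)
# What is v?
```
Call trace:
factorial(m=4)
  factorial(m=3)
    factorial(m=2)
      factorial(m=1)
      -> return 1
    -> return 2
  -> return 6
-> return 24

Final answer: 24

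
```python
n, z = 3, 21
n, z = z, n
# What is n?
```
Trace:
  n=3, z=21
  n=21, z=3

Final answer: 21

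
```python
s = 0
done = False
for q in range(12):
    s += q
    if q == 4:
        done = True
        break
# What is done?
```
Trace:
  s=0
  s=0, done=False
  s=0, done=False, q=0
  s=1, done=False, q=1
  s=3, done=False, q=2
  s=6, done=False, q=3
  s=10, done=True, q=4

Final answer: True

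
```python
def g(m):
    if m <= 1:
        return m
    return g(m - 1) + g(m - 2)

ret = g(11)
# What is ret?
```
Call trace (a repeated sub-call is expanded the first time; later identical calls just restate its return value):
g(m=11)
  g(m=10)
    g(m=9)
      g(m=8)
        g(m=7)
          g(m=6)
            g(m=5)
              g(m=4)
                g(m=3)
                  g(m=2)
                    g(m=1)
                    -> return 1
                    g(m=0)
                    -> return 0
                  -> return 1
                  g(m=1)
                  -> return 1
                -> return 2
                g(m=2) -> return 1  (same call as traced above)
              -> return 3
              g(m=3) -> return 2  (same call as traced above)
            -> return 5
            g(m=4) -> return 3  (same call as traced above)
          -> return 8
          g(m=5) -> return 5  (same call as traced above)
        -> return 13
        g(m=6) -> return 8  (same call as traced above)
      -> return 21
      g(m=7) -> return 13  (same call as traced above)
    -> return 34
    g(m=8) -> return 21  (same call as traced above)
  -> return 55
  g(m=9) -> return 34  (same call as traced above)
-> return 89

Final answer: 89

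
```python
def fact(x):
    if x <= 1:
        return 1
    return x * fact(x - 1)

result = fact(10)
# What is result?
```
Call trace:
fact(x=10)
  fact(x=9)
    fact(x=8)
      fact(x=7)
        fact(x=6)
          fact(x=5)
            fact(x=4)
              fact(x=3)
                fact(x=2)
                  fact(x=1)
                  -> return 1
                -> return 2
              -> return 6
            -> return 24
          -> return 120
        -> return 720
      -> return 5040
    -> return 40320
  -> return 362880
-> return 3628800

Final answer: 3628800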